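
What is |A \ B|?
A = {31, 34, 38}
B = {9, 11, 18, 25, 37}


Set A = {31, 34, 38}
Set B = {9, 11, 18, 25, 37}
A \ B = {31, 34, 38}
|A \ B| = 3

3


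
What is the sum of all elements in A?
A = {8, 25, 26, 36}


Set A = {8, 25, 26, 36}
Sum = 8 + 25 + 26 + 36 = 95

95


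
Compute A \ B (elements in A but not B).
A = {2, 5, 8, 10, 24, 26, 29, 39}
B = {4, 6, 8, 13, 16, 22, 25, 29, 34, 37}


Set A = {2, 5, 8, 10, 24, 26, 29, 39}
Set B = {4, 6, 8, 13, 16, 22, 25, 29, 34, 37}
A \ B includes elements in A that are not in B.
Check each element of A:
2 (not in B, keep), 5 (not in B, keep), 8 (in B, remove), 10 (not in B, keep), 24 (not in B, keep), 26 (not in B, keep), 29 (in B, remove), 39 (not in B, keep)
A \ B = {2, 5, 10, 24, 26, 39}

{2, 5, 10, 24, 26, 39}


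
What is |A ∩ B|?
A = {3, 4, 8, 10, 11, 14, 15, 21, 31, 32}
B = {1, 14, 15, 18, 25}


Set A = {3, 4, 8, 10, 11, 14, 15, 21, 31, 32}
Set B = {1, 14, 15, 18, 25}
A ∩ B = {14, 15}
|A ∩ B| = 2

2


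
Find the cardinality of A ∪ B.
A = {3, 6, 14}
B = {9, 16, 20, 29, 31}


Set A = {3, 6, 14}, |A| = 3
Set B = {9, 16, 20, 29, 31}, |B| = 5
A ∩ B = {}, |A ∩ B| = 0
|A ∪ B| = |A| + |B| - |A ∩ B| = 3 + 5 - 0 = 8

8


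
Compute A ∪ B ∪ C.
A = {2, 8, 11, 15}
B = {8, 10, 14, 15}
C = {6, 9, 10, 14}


Set A = {2, 8, 11, 15}
Set B = {8, 10, 14, 15}
Set C = {6, 9, 10, 14}
First, A ∪ B = {2, 8, 10, 11, 14, 15}
Then, (A ∪ B) ∪ C = {2, 6, 8, 9, 10, 11, 14, 15}

{2, 6, 8, 9, 10, 11, 14, 15}


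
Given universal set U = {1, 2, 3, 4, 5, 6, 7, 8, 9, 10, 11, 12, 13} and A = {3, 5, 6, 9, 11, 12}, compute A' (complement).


Universal set U = {1, 2, 3, 4, 5, 6, 7, 8, 9, 10, 11, 12, 13}
Set A = {3, 5, 6, 9, 11, 12}
A' = U \ A = elements in U but not in A
Checking each element of U:
1 (not in A, include), 2 (not in A, include), 3 (in A, exclude), 4 (not in A, include), 5 (in A, exclude), 6 (in A, exclude), 7 (not in A, include), 8 (not in A, include), 9 (in A, exclude), 10 (not in A, include), 11 (in A, exclude), 12 (in A, exclude), 13 (not in A, include)
A' = {1, 2, 4, 7, 8, 10, 13}

{1, 2, 4, 7, 8, 10, 13}


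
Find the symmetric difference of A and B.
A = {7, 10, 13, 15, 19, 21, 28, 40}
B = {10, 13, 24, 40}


Set A = {7, 10, 13, 15, 19, 21, 28, 40}
Set B = {10, 13, 24, 40}
A △ B = (A \ B) ∪ (B \ A)
Elements in A but not B: {7, 15, 19, 21, 28}
Elements in B but not A: {24}
A △ B = {7, 15, 19, 21, 24, 28}

{7, 15, 19, 21, 24, 28}


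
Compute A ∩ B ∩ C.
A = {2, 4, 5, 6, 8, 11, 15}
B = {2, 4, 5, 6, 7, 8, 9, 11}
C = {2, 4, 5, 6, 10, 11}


Set A = {2, 4, 5, 6, 8, 11, 15}
Set B = {2, 4, 5, 6, 7, 8, 9, 11}
Set C = {2, 4, 5, 6, 10, 11}
First, A ∩ B = {2, 4, 5, 6, 8, 11}
Then, (A ∩ B) ∩ C = {2, 4, 5, 6, 11}

{2, 4, 5, 6, 11}


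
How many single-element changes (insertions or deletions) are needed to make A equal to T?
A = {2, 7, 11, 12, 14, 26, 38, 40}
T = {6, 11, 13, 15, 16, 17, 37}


Set A = {2, 7, 11, 12, 14, 26, 38, 40}
Set T = {6, 11, 13, 15, 16, 17, 37}
Elements to remove from A (in A, not in T): {2, 7, 12, 14, 26, 38, 40} → 7 removals
Elements to add to A (in T, not in A): {6, 13, 15, 16, 17, 37} → 6 additions
Total edits = 7 + 6 = 13

13


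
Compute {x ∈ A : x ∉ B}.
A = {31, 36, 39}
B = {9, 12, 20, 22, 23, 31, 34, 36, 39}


Set A = {31, 36, 39}
Set B = {9, 12, 20, 22, 23, 31, 34, 36, 39}
Check each element of A against B:
31 ∈ B, 36 ∈ B, 39 ∈ B
Elements of A not in B: {}

{}


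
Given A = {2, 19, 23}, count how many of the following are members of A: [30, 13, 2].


Set A = {2, 19, 23}
Candidates: [30, 13, 2]
Check each candidate:
30 ∉ A, 13 ∉ A, 2 ∈ A
Count of candidates in A: 1

1


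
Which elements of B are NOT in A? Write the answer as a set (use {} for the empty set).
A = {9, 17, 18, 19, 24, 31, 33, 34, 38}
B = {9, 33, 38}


Set A = {9, 17, 18, 19, 24, 31, 33, 34, 38}
Set B = {9, 33, 38}
Check each element of B against A:
9 ∈ A, 33 ∈ A, 38 ∈ A
Elements of B not in A: {}

{}


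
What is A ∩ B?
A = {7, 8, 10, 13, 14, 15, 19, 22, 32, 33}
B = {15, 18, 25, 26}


Set A = {7, 8, 10, 13, 14, 15, 19, 22, 32, 33}
Set B = {15, 18, 25, 26}
A ∩ B includes only elements in both sets.
Check each element of A against B:
7 ✗, 8 ✗, 10 ✗, 13 ✗, 14 ✗, 15 ✓, 19 ✗, 22 ✗, 32 ✗, 33 ✗
A ∩ B = {15}

{15}


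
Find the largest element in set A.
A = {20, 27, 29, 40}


Set A = {20, 27, 29, 40}
Elements in ascending order: 20, 27, 29, 40
The largest element is 40.

40


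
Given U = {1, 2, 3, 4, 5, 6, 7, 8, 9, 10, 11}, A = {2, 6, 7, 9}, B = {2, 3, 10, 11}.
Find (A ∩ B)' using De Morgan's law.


U = {1, 2, 3, 4, 5, 6, 7, 8, 9, 10, 11}
A = {2, 6, 7, 9}, B = {2, 3, 10, 11}
A ∩ B = {2}
(A ∩ B)' = U \ (A ∩ B) = {1, 3, 4, 5, 6, 7, 8, 9, 10, 11}
Verification via A' ∪ B': A' = {1, 3, 4, 5, 8, 10, 11}, B' = {1, 4, 5, 6, 7, 8, 9}
A' ∪ B' = {1, 3, 4, 5, 6, 7, 8, 9, 10, 11} ✓

{1, 3, 4, 5, 6, 7, 8, 9, 10, 11}


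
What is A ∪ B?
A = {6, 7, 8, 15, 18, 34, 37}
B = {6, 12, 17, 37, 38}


Set A = {6, 7, 8, 15, 18, 34, 37}
Set B = {6, 12, 17, 37, 38}
A ∪ B includes all elements in either set.
Elements from A: {6, 7, 8, 15, 18, 34, 37}
Elements from B not already included: {12, 17, 38}
A ∪ B = {6, 7, 8, 12, 15, 17, 18, 34, 37, 38}

{6, 7, 8, 12, 15, 17, 18, 34, 37, 38}


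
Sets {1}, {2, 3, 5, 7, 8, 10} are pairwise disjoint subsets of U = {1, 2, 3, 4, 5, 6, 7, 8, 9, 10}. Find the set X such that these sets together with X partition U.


U = {1, 2, 3, 4, 5, 6, 7, 8, 9, 10}
Shown blocks: {1}, {2, 3, 5, 7, 8, 10}
A partition's blocks are pairwise disjoint and cover U, so the missing block = U \ (union of shown blocks).
Union of shown blocks: {1, 2, 3, 5, 7, 8, 10}
Missing block = U \ (union) = {4, 6, 9}

{4, 6, 9}


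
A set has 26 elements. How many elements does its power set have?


The set has 26 elements.
The power set contains all possible subsets.
|P(A)| = 2^|A| = 2^26 = 67108864

67108864


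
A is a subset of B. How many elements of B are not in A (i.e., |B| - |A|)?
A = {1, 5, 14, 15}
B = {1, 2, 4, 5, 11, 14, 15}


Set A = {1, 5, 14, 15}, |A| = 4
Set B = {1, 2, 4, 5, 11, 14, 15}, |B| = 7
Since A ⊆ B: B \ A = {2, 4, 11}
|B| - |A| = 7 - 4 = 3

3


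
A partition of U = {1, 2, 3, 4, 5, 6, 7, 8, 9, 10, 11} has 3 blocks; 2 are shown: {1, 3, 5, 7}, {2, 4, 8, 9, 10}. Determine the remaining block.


U = {1, 2, 3, 4, 5, 6, 7, 8, 9, 10, 11}
Shown blocks: {1, 3, 5, 7}, {2, 4, 8, 9, 10}
A partition's blocks are pairwise disjoint and cover U, so the missing block = U \ (union of shown blocks).
Union of shown blocks: {1, 2, 3, 4, 5, 7, 8, 9, 10}
Missing block = U \ (union) = {6, 11}

{6, 11}


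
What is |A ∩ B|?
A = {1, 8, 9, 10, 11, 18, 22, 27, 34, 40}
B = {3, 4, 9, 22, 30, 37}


Set A = {1, 8, 9, 10, 11, 18, 22, 27, 34, 40}
Set B = {3, 4, 9, 22, 30, 37}
A ∩ B = {9, 22}
|A ∩ B| = 2

2


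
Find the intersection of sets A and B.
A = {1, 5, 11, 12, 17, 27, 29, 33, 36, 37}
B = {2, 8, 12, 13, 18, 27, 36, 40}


Set A = {1, 5, 11, 12, 17, 27, 29, 33, 36, 37}
Set B = {2, 8, 12, 13, 18, 27, 36, 40}
A ∩ B includes only elements in both sets.
Check each element of A against B:
1 ✗, 5 ✗, 11 ✗, 12 ✓, 17 ✗, 27 ✓, 29 ✗, 33 ✗, 36 ✓, 37 ✗
A ∩ B = {12, 27, 36}

{12, 27, 36}


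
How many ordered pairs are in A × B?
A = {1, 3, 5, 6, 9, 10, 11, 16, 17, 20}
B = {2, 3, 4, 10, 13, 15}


Set A = {1, 3, 5, 6, 9, 10, 11, 16, 17, 20} has 10 elements.
Set B = {2, 3, 4, 10, 13, 15} has 6 elements.
|A × B| = |A| × |B| = 10 × 6 = 60

60


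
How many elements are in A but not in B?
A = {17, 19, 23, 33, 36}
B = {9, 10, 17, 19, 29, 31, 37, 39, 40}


Set A = {17, 19, 23, 33, 36}
Set B = {9, 10, 17, 19, 29, 31, 37, 39, 40}
A \ B = {23, 33, 36}
|A \ B| = 3

3


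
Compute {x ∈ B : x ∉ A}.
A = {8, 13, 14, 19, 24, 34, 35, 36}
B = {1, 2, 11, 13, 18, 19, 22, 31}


Set A = {8, 13, 14, 19, 24, 34, 35, 36}
Set B = {1, 2, 11, 13, 18, 19, 22, 31}
Check each element of B against A:
1 ∉ A (include), 2 ∉ A (include), 11 ∉ A (include), 13 ∈ A, 18 ∉ A (include), 19 ∈ A, 22 ∉ A (include), 31 ∉ A (include)
Elements of B not in A: {1, 2, 11, 18, 22, 31}

{1, 2, 11, 18, 22, 31}


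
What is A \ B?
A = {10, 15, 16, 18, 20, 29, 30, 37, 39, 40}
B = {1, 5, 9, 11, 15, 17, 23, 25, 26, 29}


Set A = {10, 15, 16, 18, 20, 29, 30, 37, 39, 40}
Set B = {1, 5, 9, 11, 15, 17, 23, 25, 26, 29}
A \ B includes elements in A that are not in B.
Check each element of A:
10 (not in B, keep), 15 (in B, remove), 16 (not in B, keep), 18 (not in B, keep), 20 (not in B, keep), 29 (in B, remove), 30 (not in B, keep), 37 (not in B, keep), 39 (not in B, keep), 40 (not in B, keep)
A \ B = {10, 16, 18, 20, 30, 37, 39, 40}

{10, 16, 18, 20, 30, 37, 39, 40}


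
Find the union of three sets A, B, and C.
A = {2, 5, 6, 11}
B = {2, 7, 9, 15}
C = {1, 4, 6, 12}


Set A = {2, 5, 6, 11}
Set B = {2, 7, 9, 15}
Set C = {1, 4, 6, 12}
First, A ∪ B = {2, 5, 6, 7, 9, 11, 15}
Then, (A ∪ B) ∪ C = {1, 2, 4, 5, 6, 7, 9, 11, 12, 15}

{1, 2, 4, 5, 6, 7, 9, 11, 12, 15}


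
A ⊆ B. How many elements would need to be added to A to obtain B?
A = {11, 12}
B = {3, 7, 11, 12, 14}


Set A = {11, 12}, |A| = 2
Set B = {3, 7, 11, 12, 14}, |B| = 5
Since A ⊆ B: B \ A = {3, 7, 14}
|B| - |A| = 5 - 2 = 3

3


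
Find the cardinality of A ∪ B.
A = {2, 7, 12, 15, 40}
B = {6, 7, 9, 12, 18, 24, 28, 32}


Set A = {2, 7, 12, 15, 40}, |A| = 5
Set B = {6, 7, 9, 12, 18, 24, 28, 32}, |B| = 8
A ∩ B = {7, 12}, |A ∩ B| = 2
|A ∪ B| = |A| + |B| - |A ∩ B| = 5 + 8 - 2 = 11

11


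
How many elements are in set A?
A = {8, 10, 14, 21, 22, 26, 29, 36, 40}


Set A = {8, 10, 14, 21, 22, 26, 29, 36, 40}
Listing elements: 8, 10, 14, 21, 22, 26, 29, 36, 40
Counting: 9 elements
|A| = 9

9


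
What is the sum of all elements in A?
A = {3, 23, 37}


Set A = {3, 23, 37}
Sum = 3 + 23 + 37 = 63

63


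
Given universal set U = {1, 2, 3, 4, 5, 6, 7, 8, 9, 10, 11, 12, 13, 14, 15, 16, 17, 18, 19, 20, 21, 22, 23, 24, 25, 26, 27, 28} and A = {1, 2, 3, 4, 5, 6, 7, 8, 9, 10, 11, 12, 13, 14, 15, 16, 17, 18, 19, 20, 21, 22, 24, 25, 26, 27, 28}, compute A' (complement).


Universal set U = {1, 2, 3, 4, 5, 6, 7, 8, 9, 10, 11, 12, 13, 14, 15, 16, 17, 18, 19, 20, 21, 22, 23, 24, 25, 26, 27, 28}
Set A = {1, 2, 3, 4, 5, 6, 7, 8, 9, 10, 11, 12, 13, 14, 15, 16, 17, 18, 19, 20, 21, 22, 24, 25, 26, 27, 28}
A' = U \ A = elements in U but not in A
Checking each element of U:
1 (in A, exclude), 2 (in A, exclude), 3 (in A, exclude), 4 (in A, exclude), 5 (in A, exclude), 6 (in A, exclude), 7 (in A, exclude), 8 (in A, exclude), 9 (in A, exclude), 10 (in A, exclude), 11 (in A, exclude), 12 (in A, exclude), 13 (in A, exclude), 14 (in A, exclude), 15 (in A, exclude), 16 (in A, exclude), 17 (in A, exclude), 18 (in A, exclude), 19 (in A, exclude), 20 (in A, exclude), 21 (in A, exclude), 22 (in A, exclude), 23 (not in A, include), 24 (in A, exclude), 25 (in A, exclude), 26 (in A, exclude), 27 (in A, exclude), 28 (in A, exclude)
A' = {23}

{23}


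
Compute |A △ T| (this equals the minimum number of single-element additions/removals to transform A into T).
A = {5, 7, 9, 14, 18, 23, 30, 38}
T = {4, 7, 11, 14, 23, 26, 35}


Set A = {5, 7, 9, 14, 18, 23, 30, 38}
Set T = {4, 7, 11, 14, 23, 26, 35}
Elements to remove from A (in A, not in T): {5, 9, 18, 30, 38} → 5 removals
Elements to add to A (in T, not in A): {4, 11, 26, 35} → 4 additions
Total edits = 5 + 4 = 9

9


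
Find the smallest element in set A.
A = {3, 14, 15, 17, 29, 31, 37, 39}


Set A = {3, 14, 15, 17, 29, 31, 37, 39}
Elements in ascending order: 3, 14, 15, 17, 29, 31, 37, 39
The smallest element is 3.

3


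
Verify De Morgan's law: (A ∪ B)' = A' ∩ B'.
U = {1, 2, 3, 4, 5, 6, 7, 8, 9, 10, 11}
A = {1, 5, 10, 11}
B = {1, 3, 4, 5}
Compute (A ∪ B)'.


U = {1, 2, 3, 4, 5, 6, 7, 8, 9, 10, 11}
A = {1, 5, 10, 11}, B = {1, 3, 4, 5}
A ∪ B = {1, 3, 4, 5, 10, 11}
(A ∪ B)' = U \ (A ∪ B) = {2, 6, 7, 8, 9}
Verification via A' ∩ B': A' = {2, 3, 4, 6, 7, 8, 9}, B' = {2, 6, 7, 8, 9, 10, 11}
A' ∩ B' = {2, 6, 7, 8, 9} ✓

{2, 6, 7, 8, 9}


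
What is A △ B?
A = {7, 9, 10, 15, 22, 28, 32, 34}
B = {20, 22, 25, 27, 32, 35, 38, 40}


Set A = {7, 9, 10, 15, 22, 28, 32, 34}
Set B = {20, 22, 25, 27, 32, 35, 38, 40}
A △ B = (A \ B) ∪ (B \ A)
Elements in A but not B: {7, 9, 10, 15, 28, 34}
Elements in B but not A: {20, 25, 27, 35, 38, 40}
A △ B = {7, 9, 10, 15, 20, 25, 27, 28, 34, 35, 38, 40}

{7, 9, 10, 15, 20, 25, 27, 28, 34, 35, 38, 40}


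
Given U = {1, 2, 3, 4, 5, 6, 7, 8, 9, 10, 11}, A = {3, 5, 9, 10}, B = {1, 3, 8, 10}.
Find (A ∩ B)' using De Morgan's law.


U = {1, 2, 3, 4, 5, 6, 7, 8, 9, 10, 11}
A = {3, 5, 9, 10}, B = {1, 3, 8, 10}
A ∩ B = {3, 10}
(A ∩ B)' = U \ (A ∩ B) = {1, 2, 4, 5, 6, 7, 8, 9, 11}
Verification via A' ∪ B': A' = {1, 2, 4, 6, 7, 8, 11}, B' = {2, 4, 5, 6, 7, 9, 11}
A' ∪ B' = {1, 2, 4, 5, 6, 7, 8, 9, 11} ✓

{1, 2, 4, 5, 6, 7, 8, 9, 11}


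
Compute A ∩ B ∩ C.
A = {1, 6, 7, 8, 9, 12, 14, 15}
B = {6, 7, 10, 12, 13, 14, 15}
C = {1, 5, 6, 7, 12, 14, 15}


Set A = {1, 6, 7, 8, 9, 12, 14, 15}
Set B = {6, 7, 10, 12, 13, 14, 15}
Set C = {1, 5, 6, 7, 12, 14, 15}
First, A ∩ B = {6, 7, 12, 14, 15}
Then, (A ∩ B) ∩ C = {6, 7, 12, 14, 15}

{6, 7, 12, 14, 15}


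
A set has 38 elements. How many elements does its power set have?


The set has 38 elements.
The power set contains all possible subsets.
|P(A)| = 2^|A| = 2^38 = 274877906944

274877906944


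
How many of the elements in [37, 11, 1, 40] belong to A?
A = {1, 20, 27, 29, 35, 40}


Set A = {1, 20, 27, 29, 35, 40}
Candidates: [37, 11, 1, 40]
Check each candidate:
37 ∉ A, 11 ∉ A, 1 ∈ A, 40 ∈ A
Count of candidates in A: 2

2


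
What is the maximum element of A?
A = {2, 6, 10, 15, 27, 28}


Set A = {2, 6, 10, 15, 27, 28}
Elements in ascending order: 2, 6, 10, 15, 27, 28
The largest element is 28.

28


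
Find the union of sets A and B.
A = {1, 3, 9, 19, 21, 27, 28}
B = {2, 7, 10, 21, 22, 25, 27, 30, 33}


Set A = {1, 3, 9, 19, 21, 27, 28}
Set B = {2, 7, 10, 21, 22, 25, 27, 30, 33}
A ∪ B includes all elements in either set.
Elements from A: {1, 3, 9, 19, 21, 27, 28}
Elements from B not already included: {2, 7, 10, 22, 25, 30, 33}
A ∪ B = {1, 2, 3, 7, 9, 10, 19, 21, 22, 25, 27, 28, 30, 33}

{1, 2, 3, 7, 9, 10, 19, 21, 22, 25, 27, 28, 30, 33}


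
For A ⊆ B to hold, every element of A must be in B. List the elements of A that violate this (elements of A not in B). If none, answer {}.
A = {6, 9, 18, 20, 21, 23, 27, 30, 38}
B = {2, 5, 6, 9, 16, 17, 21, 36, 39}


Set A = {6, 9, 18, 20, 21, 23, 27, 30, 38}
Set B = {2, 5, 6, 9, 16, 17, 21, 36, 39}
Check each element of A against B:
6 ∈ B, 9 ∈ B, 18 ∉ B (include), 20 ∉ B (include), 21 ∈ B, 23 ∉ B (include), 27 ∉ B (include), 30 ∉ B (include), 38 ∉ B (include)
Elements of A not in B: {18, 20, 23, 27, 30, 38}

{18, 20, 23, 27, 30, 38}


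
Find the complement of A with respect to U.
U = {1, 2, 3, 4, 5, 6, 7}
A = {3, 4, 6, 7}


Universal set U = {1, 2, 3, 4, 5, 6, 7}
Set A = {3, 4, 6, 7}
A' = U \ A = elements in U but not in A
Checking each element of U:
1 (not in A, include), 2 (not in A, include), 3 (in A, exclude), 4 (in A, exclude), 5 (not in A, include), 6 (in A, exclude), 7 (in A, exclude)
A' = {1, 2, 5}

{1, 2, 5}


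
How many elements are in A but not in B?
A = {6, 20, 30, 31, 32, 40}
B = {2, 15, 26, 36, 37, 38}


Set A = {6, 20, 30, 31, 32, 40}
Set B = {2, 15, 26, 36, 37, 38}
A \ B = {6, 20, 30, 31, 32, 40}
|A \ B| = 6

6


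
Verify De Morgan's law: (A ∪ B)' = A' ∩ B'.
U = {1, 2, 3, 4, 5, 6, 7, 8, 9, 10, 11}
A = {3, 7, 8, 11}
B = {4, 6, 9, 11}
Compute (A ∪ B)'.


U = {1, 2, 3, 4, 5, 6, 7, 8, 9, 10, 11}
A = {3, 7, 8, 11}, B = {4, 6, 9, 11}
A ∪ B = {3, 4, 6, 7, 8, 9, 11}
(A ∪ B)' = U \ (A ∪ B) = {1, 2, 5, 10}
Verification via A' ∩ B': A' = {1, 2, 4, 5, 6, 9, 10}, B' = {1, 2, 3, 5, 7, 8, 10}
A' ∩ B' = {1, 2, 5, 10} ✓

{1, 2, 5, 10}


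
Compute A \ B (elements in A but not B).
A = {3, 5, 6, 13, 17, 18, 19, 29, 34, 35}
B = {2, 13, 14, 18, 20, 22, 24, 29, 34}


Set A = {3, 5, 6, 13, 17, 18, 19, 29, 34, 35}
Set B = {2, 13, 14, 18, 20, 22, 24, 29, 34}
A \ B includes elements in A that are not in B.
Check each element of A:
3 (not in B, keep), 5 (not in B, keep), 6 (not in B, keep), 13 (in B, remove), 17 (not in B, keep), 18 (in B, remove), 19 (not in B, keep), 29 (in B, remove), 34 (in B, remove), 35 (not in B, keep)
A \ B = {3, 5, 6, 17, 19, 35}

{3, 5, 6, 17, 19, 35}


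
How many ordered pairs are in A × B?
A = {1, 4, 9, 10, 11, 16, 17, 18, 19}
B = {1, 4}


Set A = {1, 4, 9, 10, 11, 16, 17, 18, 19} has 9 elements.
Set B = {1, 4} has 2 elements.
|A × B| = |A| × |B| = 9 × 2 = 18

18


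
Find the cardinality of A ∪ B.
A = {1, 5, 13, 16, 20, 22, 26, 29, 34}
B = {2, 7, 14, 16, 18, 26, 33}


Set A = {1, 5, 13, 16, 20, 22, 26, 29, 34}, |A| = 9
Set B = {2, 7, 14, 16, 18, 26, 33}, |B| = 7
A ∩ B = {16, 26}, |A ∩ B| = 2
|A ∪ B| = |A| + |B| - |A ∩ B| = 9 + 7 - 2 = 14

14


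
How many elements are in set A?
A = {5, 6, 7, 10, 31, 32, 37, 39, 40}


Set A = {5, 6, 7, 10, 31, 32, 37, 39, 40}
Listing elements: 5, 6, 7, 10, 31, 32, 37, 39, 40
Counting: 9 elements
|A| = 9

9


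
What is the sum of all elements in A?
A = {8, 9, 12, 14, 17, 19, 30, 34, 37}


Set A = {8, 9, 12, 14, 17, 19, 30, 34, 37}
Sum = 8 + 9 + 12 + 14 + 17 + 19 + 30 + 34 + 37 = 180

180


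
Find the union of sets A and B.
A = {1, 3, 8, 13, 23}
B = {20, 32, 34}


Set A = {1, 3, 8, 13, 23}
Set B = {20, 32, 34}
A ∪ B includes all elements in either set.
Elements from A: {1, 3, 8, 13, 23}
Elements from B not already included: {20, 32, 34}
A ∪ B = {1, 3, 8, 13, 20, 23, 32, 34}

{1, 3, 8, 13, 20, 23, 32, 34}


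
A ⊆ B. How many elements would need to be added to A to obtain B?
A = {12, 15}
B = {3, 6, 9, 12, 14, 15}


Set A = {12, 15}, |A| = 2
Set B = {3, 6, 9, 12, 14, 15}, |B| = 6
Since A ⊆ B: B \ A = {3, 6, 9, 14}
|B| - |A| = 6 - 2 = 4

4


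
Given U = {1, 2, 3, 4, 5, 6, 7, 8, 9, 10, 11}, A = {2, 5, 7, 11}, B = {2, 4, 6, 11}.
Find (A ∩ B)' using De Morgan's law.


U = {1, 2, 3, 4, 5, 6, 7, 8, 9, 10, 11}
A = {2, 5, 7, 11}, B = {2, 4, 6, 11}
A ∩ B = {2, 11}
(A ∩ B)' = U \ (A ∩ B) = {1, 3, 4, 5, 6, 7, 8, 9, 10}
Verification via A' ∪ B': A' = {1, 3, 4, 6, 8, 9, 10}, B' = {1, 3, 5, 7, 8, 9, 10}
A' ∪ B' = {1, 3, 4, 5, 6, 7, 8, 9, 10} ✓

{1, 3, 4, 5, 6, 7, 8, 9, 10}


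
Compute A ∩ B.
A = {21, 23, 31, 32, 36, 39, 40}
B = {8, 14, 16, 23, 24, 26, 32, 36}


Set A = {21, 23, 31, 32, 36, 39, 40}
Set B = {8, 14, 16, 23, 24, 26, 32, 36}
A ∩ B includes only elements in both sets.
Check each element of A against B:
21 ✗, 23 ✓, 31 ✗, 32 ✓, 36 ✓, 39 ✗, 40 ✗
A ∩ B = {23, 32, 36}

{23, 32, 36}


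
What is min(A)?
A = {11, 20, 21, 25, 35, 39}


Set A = {11, 20, 21, 25, 35, 39}
Elements in ascending order: 11, 20, 21, 25, 35, 39
The smallest element is 11.

11


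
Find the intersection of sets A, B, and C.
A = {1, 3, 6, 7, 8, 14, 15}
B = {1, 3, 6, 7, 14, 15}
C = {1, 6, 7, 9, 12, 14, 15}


Set A = {1, 3, 6, 7, 8, 14, 15}
Set B = {1, 3, 6, 7, 14, 15}
Set C = {1, 6, 7, 9, 12, 14, 15}
First, A ∩ B = {1, 3, 6, 7, 14, 15}
Then, (A ∩ B) ∩ C = {1, 6, 7, 14, 15}

{1, 6, 7, 14, 15}


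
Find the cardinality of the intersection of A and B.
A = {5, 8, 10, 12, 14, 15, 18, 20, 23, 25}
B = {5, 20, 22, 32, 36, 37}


Set A = {5, 8, 10, 12, 14, 15, 18, 20, 23, 25}
Set B = {5, 20, 22, 32, 36, 37}
A ∩ B = {5, 20}
|A ∩ B| = 2

2


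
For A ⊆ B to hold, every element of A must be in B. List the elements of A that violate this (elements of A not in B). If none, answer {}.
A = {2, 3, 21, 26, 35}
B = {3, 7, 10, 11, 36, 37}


Set A = {2, 3, 21, 26, 35}
Set B = {3, 7, 10, 11, 36, 37}
Check each element of A against B:
2 ∉ B (include), 3 ∈ B, 21 ∉ B (include), 26 ∉ B (include), 35 ∉ B (include)
Elements of A not in B: {2, 21, 26, 35}

{2, 21, 26, 35}


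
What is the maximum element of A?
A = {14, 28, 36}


Set A = {14, 28, 36}
Elements in ascending order: 14, 28, 36
The largest element is 36.

36


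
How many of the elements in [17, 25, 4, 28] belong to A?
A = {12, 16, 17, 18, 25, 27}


Set A = {12, 16, 17, 18, 25, 27}
Candidates: [17, 25, 4, 28]
Check each candidate:
17 ∈ A, 25 ∈ A, 4 ∉ A, 28 ∉ A
Count of candidates in A: 2

2


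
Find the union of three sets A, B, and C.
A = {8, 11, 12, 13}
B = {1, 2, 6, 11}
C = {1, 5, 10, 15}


Set A = {8, 11, 12, 13}
Set B = {1, 2, 6, 11}
Set C = {1, 5, 10, 15}
First, A ∪ B = {1, 2, 6, 8, 11, 12, 13}
Then, (A ∪ B) ∪ C = {1, 2, 5, 6, 8, 10, 11, 12, 13, 15}

{1, 2, 5, 6, 8, 10, 11, 12, 13, 15}


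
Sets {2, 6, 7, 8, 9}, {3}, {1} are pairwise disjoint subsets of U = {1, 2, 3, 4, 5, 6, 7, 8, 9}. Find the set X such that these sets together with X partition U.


U = {1, 2, 3, 4, 5, 6, 7, 8, 9}
Shown blocks: {2, 6, 7, 8, 9}, {3}, {1}
A partition's blocks are pairwise disjoint and cover U, so the missing block = U \ (union of shown blocks).
Union of shown blocks: {1, 2, 3, 6, 7, 8, 9}
Missing block = U \ (union) = {4, 5}

{4, 5}


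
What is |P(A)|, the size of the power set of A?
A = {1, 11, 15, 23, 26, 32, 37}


Set A = {1, 11, 15, 23, 26, 32, 37}
|A| = 7
The power set P(A) contains all subsets of A.
|P(A)| = 2^|A| = 2^7 = 128

128


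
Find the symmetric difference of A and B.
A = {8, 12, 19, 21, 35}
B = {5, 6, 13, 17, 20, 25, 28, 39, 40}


Set A = {8, 12, 19, 21, 35}
Set B = {5, 6, 13, 17, 20, 25, 28, 39, 40}
A △ B = (A \ B) ∪ (B \ A)
Elements in A but not B: {8, 12, 19, 21, 35}
Elements in B but not A: {5, 6, 13, 17, 20, 25, 28, 39, 40}
A △ B = {5, 6, 8, 12, 13, 17, 19, 20, 21, 25, 28, 35, 39, 40}

{5, 6, 8, 12, 13, 17, 19, 20, 21, 25, 28, 35, 39, 40}


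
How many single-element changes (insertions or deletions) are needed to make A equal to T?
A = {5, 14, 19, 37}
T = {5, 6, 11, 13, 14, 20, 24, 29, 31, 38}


Set A = {5, 14, 19, 37}
Set T = {5, 6, 11, 13, 14, 20, 24, 29, 31, 38}
Elements to remove from A (in A, not in T): {19, 37} → 2 removals
Elements to add to A (in T, not in A): {6, 11, 13, 20, 24, 29, 31, 38} → 8 additions
Total edits = 2 + 8 = 10

10


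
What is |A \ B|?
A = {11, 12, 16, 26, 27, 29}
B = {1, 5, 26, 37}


Set A = {11, 12, 16, 26, 27, 29}
Set B = {1, 5, 26, 37}
A \ B = {11, 12, 16, 27, 29}
|A \ B| = 5

5


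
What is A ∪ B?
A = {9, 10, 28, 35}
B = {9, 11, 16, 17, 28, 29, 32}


Set A = {9, 10, 28, 35}
Set B = {9, 11, 16, 17, 28, 29, 32}
A ∪ B includes all elements in either set.
Elements from A: {9, 10, 28, 35}
Elements from B not already included: {11, 16, 17, 29, 32}
A ∪ B = {9, 10, 11, 16, 17, 28, 29, 32, 35}

{9, 10, 11, 16, 17, 28, 29, 32, 35}


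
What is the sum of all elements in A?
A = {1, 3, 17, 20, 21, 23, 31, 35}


Set A = {1, 3, 17, 20, 21, 23, 31, 35}
Sum = 1 + 3 + 17 + 20 + 21 + 23 + 31 + 35 = 151

151


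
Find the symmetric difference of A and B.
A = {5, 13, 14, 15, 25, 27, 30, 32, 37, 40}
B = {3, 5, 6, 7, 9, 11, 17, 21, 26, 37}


Set A = {5, 13, 14, 15, 25, 27, 30, 32, 37, 40}
Set B = {3, 5, 6, 7, 9, 11, 17, 21, 26, 37}
A △ B = (A \ B) ∪ (B \ A)
Elements in A but not B: {13, 14, 15, 25, 27, 30, 32, 40}
Elements in B but not A: {3, 6, 7, 9, 11, 17, 21, 26}
A △ B = {3, 6, 7, 9, 11, 13, 14, 15, 17, 21, 25, 26, 27, 30, 32, 40}

{3, 6, 7, 9, 11, 13, 14, 15, 17, 21, 25, 26, 27, 30, 32, 40}


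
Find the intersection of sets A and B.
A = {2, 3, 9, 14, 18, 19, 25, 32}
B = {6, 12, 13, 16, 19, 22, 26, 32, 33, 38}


Set A = {2, 3, 9, 14, 18, 19, 25, 32}
Set B = {6, 12, 13, 16, 19, 22, 26, 32, 33, 38}
A ∩ B includes only elements in both sets.
Check each element of A against B:
2 ✗, 3 ✗, 9 ✗, 14 ✗, 18 ✗, 19 ✓, 25 ✗, 32 ✓
A ∩ B = {19, 32}

{19, 32}


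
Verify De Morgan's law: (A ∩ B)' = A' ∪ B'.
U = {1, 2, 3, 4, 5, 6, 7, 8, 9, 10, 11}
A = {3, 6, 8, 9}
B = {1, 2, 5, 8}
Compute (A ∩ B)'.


U = {1, 2, 3, 4, 5, 6, 7, 8, 9, 10, 11}
A = {3, 6, 8, 9}, B = {1, 2, 5, 8}
A ∩ B = {8}
(A ∩ B)' = U \ (A ∩ B) = {1, 2, 3, 4, 5, 6, 7, 9, 10, 11}
Verification via A' ∪ B': A' = {1, 2, 4, 5, 7, 10, 11}, B' = {3, 4, 6, 7, 9, 10, 11}
A' ∪ B' = {1, 2, 3, 4, 5, 6, 7, 9, 10, 11} ✓

{1, 2, 3, 4, 5, 6, 7, 9, 10, 11}


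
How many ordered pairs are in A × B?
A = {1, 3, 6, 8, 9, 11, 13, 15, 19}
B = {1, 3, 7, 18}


Set A = {1, 3, 6, 8, 9, 11, 13, 15, 19} has 9 elements.
Set B = {1, 3, 7, 18} has 4 elements.
|A × B| = |A| × |B| = 9 × 4 = 36

36


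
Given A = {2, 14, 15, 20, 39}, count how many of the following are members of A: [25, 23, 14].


Set A = {2, 14, 15, 20, 39}
Candidates: [25, 23, 14]
Check each candidate:
25 ∉ A, 23 ∉ A, 14 ∈ A
Count of candidates in A: 1

1


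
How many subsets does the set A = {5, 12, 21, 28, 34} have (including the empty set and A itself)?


Set A = {5, 12, 21, 28, 34}
|A| = 5
The power set P(A) contains all subsets of A.
|P(A)| = 2^|A| = 2^5 = 32

32


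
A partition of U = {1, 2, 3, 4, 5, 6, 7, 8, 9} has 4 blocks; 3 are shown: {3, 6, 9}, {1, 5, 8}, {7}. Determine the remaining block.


U = {1, 2, 3, 4, 5, 6, 7, 8, 9}
Shown blocks: {3, 6, 9}, {1, 5, 8}, {7}
A partition's blocks are pairwise disjoint and cover U, so the missing block = U \ (union of shown blocks).
Union of shown blocks: {1, 3, 5, 6, 7, 8, 9}
Missing block = U \ (union) = {2, 4}

{2, 4}


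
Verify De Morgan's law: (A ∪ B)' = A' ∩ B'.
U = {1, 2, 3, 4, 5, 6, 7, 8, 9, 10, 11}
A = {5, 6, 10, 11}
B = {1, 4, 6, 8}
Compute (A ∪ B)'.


U = {1, 2, 3, 4, 5, 6, 7, 8, 9, 10, 11}
A = {5, 6, 10, 11}, B = {1, 4, 6, 8}
A ∪ B = {1, 4, 5, 6, 8, 10, 11}
(A ∪ B)' = U \ (A ∪ B) = {2, 3, 7, 9}
Verification via A' ∩ B': A' = {1, 2, 3, 4, 7, 8, 9}, B' = {2, 3, 5, 7, 9, 10, 11}
A' ∩ B' = {2, 3, 7, 9} ✓

{2, 3, 7, 9}


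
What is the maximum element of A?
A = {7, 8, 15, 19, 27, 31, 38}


Set A = {7, 8, 15, 19, 27, 31, 38}
Elements in ascending order: 7, 8, 15, 19, 27, 31, 38
The largest element is 38.

38


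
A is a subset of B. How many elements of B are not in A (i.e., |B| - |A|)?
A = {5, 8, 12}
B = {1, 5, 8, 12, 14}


Set A = {5, 8, 12}, |A| = 3
Set B = {1, 5, 8, 12, 14}, |B| = 5
Since A ⊆ B: B \ A = {1, 14}
|B| - |A| = 5 - 3 = 2

2


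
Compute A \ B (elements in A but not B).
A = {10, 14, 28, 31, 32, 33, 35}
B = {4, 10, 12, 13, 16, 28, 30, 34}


Set A = {10, 14, 28, 31, 32, 33, 35}
Set B = {4, 10, 12, 13, 16, 28, 30, 34}
A \ B includes elements in A that are not in B.
Check each element of A:
10 (in B, remove), 14 (not in B, keep), 28 (in B, remove), 31 (not in B, keep), 32 (not in B, keep), 33 (not in B, keep), 35 (not in B, keep)
A \ B = {14, 31, 32, 33, 35}

{14, 31, 32, 33, 35}


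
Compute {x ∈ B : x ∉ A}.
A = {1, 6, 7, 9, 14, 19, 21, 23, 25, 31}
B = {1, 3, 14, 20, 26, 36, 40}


Set A = {1, 6, 7, 9, 14, 19, 21, 23, 25, 31}
Set B = {1, 3, 14, 20, 26, 36, 40}
Check each element of B against A:
1 ∈ A, 3 ∉ A (include), 14 ∈ A, 20 ∉ A (include), 26 ∉ A (include), 36 ∉ A (include), 40 ∉ A (include)
Elements of B not in A: {3, 20, 26, 36, 40}

{3, 20, 26, 36, 40}


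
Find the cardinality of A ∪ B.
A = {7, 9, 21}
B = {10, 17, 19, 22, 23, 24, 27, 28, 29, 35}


Set A = {7, 9, 21}, |A| = 3
Set B = {10, 17, 19, 22, 23, 24, 27, 28, 29, 35}, |B| = 10
A ∩ B = {}, |A ∩ B| = 0
|A ∪ B| = |A| + |B| - |A ∩ B| = 3 + 10 - 0 = 13

13


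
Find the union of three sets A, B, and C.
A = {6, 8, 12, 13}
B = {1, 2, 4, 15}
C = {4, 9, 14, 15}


Set A = {6, 8, 12, 13}
Set B = {1, 2, 4, 15}
Set C = {4, 9, 14, 15}
First, A ∪ B = {1, 2, 4, 6, 8, 12, 13, 15}
Then, (A ∪ B) ∪ C = {1, 2, 4, 6, 8, 9, 12, 13, 14, 15}

{1, 2, 4, 6, 8, 9, 12, 13, 14, 15}


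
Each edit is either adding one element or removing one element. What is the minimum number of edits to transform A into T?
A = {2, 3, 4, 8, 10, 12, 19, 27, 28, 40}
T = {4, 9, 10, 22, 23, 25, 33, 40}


Set A = {2, 3, 4, 8, 10, 12, 19, 27, 28, 40}
Set T = {4, 9, 10, 22, 23, 25, 33, 40}
Elements to remove from A (in A, not in T): {2, 3, 8, 12, 19, 27, 28} → 7 removals
Elements to add to A (in T, not in A): {9, 22, 23, 25, 33} → 5 additions
Total edits = 7 + 5 = 12

12


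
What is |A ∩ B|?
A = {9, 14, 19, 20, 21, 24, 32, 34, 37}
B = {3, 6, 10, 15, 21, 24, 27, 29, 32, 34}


Set A = {9, 14, 19, 20, 21, 24, 32, 34, 37}
Set B = {3, 6, 10, 15, 21, 24, 27, 29, 32, 34}
A ∩ B = {21, 24, 32, 34}
|A ∩ B| = 4

4


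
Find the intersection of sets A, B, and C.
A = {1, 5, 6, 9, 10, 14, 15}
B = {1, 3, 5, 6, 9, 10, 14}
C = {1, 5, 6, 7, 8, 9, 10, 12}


Set A = {1, 5, 6, 9, 10, 14, 15}
Set B = {1, 3, 5, 6, 9, 10, 14}
Set C = {1, 5, 6, 7, 8, 9, 10, 12}
First, A ∩ B = {1, 5, 6, 9, 10, 14}
Then, (A ∩ B) ∩ C = {1, 5, 6, 9, 10}

{1, 5, 6, 9, 10}


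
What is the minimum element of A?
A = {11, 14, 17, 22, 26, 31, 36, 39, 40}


Set A = {11, 14, 17, 22, 26, 31, 36, 39, 40}
Elements in ascending order: 11, 14, 17, 22, 26, 31, 36, 39, 40
The smallest element is 11.

11


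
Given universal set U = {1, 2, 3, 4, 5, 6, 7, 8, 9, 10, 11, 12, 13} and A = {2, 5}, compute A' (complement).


Universal set U = {1, 2, 3, 4, 5, 6, 7, 8, 9, 10, 11, 12, 13}
Set A = {2, 5}
A' = U \ A = elements in U but not in A
Checking each element of U:
1 (not in A, include), 2 (in A, exclude), 3 (not in A, include), 4 (not in A, include), 5 (in A, exclude), 6 (not in A, include), 7 (not in A, include), 8 (not in A, include), 9 (not in A, include), 10 (not in A, include), 11 (not in A, include), 12 (not in A, include), 13 (not in A, include)
A' = {1, 3, 4, 6, 7, 8, 9, 10, 11, 12, 13}

{1, 3, 4, 6, 7, 8, 9, 10, 11, 12, 13}


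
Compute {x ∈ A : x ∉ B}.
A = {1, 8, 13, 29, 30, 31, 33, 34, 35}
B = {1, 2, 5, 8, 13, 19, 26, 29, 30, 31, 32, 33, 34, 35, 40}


Set A = {1, 8, 13, 29, 30, 31, 33, 34, 35}
Set B = {1, 2, 5, 8, 13, 19, 26, 29, 30, 31, 32, 33, 34, 35, 40}
Check each element of A against B:
1 ∈ B, 8 ∈ B, 13 ∈ B, 29 ∈ B, 30 ∈ B, 31 ∈ B, 33 ∈ B, 34 ∈ B, 35 ∈ B
Elements of A not in B: {}

{}


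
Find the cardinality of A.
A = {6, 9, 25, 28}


Set A = {6, 9, 25, 28}
Listing elements: 6, 9, 25, 28
Counting: 4 elements
|A| = 4

4


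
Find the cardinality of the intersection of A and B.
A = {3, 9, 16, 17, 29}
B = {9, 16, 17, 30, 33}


Set A = {3, 9, 16, 17, 29}
Set B = {9, 16, 17, 30, 33}
A ∩ B = {9, 16, 17}
|A ∩ B| = 3

3


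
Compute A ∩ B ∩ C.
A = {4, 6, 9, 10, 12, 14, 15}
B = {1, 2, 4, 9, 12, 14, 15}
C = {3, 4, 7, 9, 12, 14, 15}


Set A = {4, 6, 9, 10, 12, 14, 15}
Set B = {1, 2, 4, 9, 12, 14, 15}
Set C = {3, 4, 7, 9, 12, 14, 15}
First, A ∩ B = {4, 9, 12, 14, 15}
Then, (A ∩ B) ∩ C = {4, 9, 12, 14, 15}

{4, 9, 12, 14, 15}


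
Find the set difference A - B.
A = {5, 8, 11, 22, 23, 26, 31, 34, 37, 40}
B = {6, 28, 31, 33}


Set A = {5, 8, 11, 22, 23, 26, 31, 34, 37, 40}
Set B = {6, 28, 31, 33}
A \ B includes elements in A that are not in B.
Check each element of A:
5 (not in B, keep), 8 (not in B, keep), 11 (not in B, keep), 22 (not in B, keep), 23 (not in B, keep), 26 (not in B, keep), 31 (in B, remove), 34 (not in B, keep), 37 (not in B, keep), 40 (not in B, keep)
A \ B = {5, 8, 11, 22, 23, 26, 34, 37, 40}

{5, 8, 11, 22, 23, 26, 34, 37, 40}


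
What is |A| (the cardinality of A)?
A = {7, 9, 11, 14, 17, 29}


Set A = {7, 9, 11, 14, 17, 29}
Listing elements: 7, 9, 11, 14, 17, 29
Counting: 6 elements
|A| = 6

6


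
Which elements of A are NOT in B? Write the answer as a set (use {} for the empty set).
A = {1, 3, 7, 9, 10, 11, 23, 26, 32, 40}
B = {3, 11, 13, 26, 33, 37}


Set A = {1, 3, 7, 9, 10, 11, 23, 26, 32, 40}
Set B = {3, 11, 13, 26, 33, 37}
Check each element of A against B:
1 ∉ B (include), 3 ∈ B, 7 ∉ B (include), 9 ∉ B (include), 10 ∉ B (include), 11 ∈ B, 23 ∉ B (include), 26 ∈ B, 32 ∉ B (include), 40 ∉ B (include)
Elements of A not in B: {1, 7, 9, 10, 23, 32, 40}

{1, 7, 9, 10, 23, 32, 40}


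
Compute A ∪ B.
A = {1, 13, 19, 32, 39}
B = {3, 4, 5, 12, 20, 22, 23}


Set A = {1, 13, 19, 32, 39}
Set B = {3, 4, 5, 12, 20, 22, 23}
A ∪ B includes all elements in either set.
Elements from A: {1, 13, 19, 32, 39}
Elements from B not already included: {3, 4, 5, 12, 20, 22, 23}
A ∪ B = {1, 3, 4, 5, 12, 13, 19, 20, 22, 23, 32, 39}

{1, 3, 4, 5, 12, 13, 19, 20, 22, 23, 32, 39}


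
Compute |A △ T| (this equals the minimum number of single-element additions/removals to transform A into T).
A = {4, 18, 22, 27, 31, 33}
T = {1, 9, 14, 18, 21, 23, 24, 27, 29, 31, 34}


Set A = {4, 18, 22, 27, 31, 33}
Set T = {1, 9, 14, 18, 21, 23, 24, 27, 29, 31, 34}
Elements to remove from A (in A, not in T): {4, 22, 33} → 3 removals
Elements to add to A (in T, not in A): {1, 9, 14, 21, 23, 24, 29, 34} → 8 additions
Total edits = 3 + 8 = 11

11


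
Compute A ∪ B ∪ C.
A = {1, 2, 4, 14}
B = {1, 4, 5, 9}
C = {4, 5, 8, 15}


Set A = {1, 2, 4, 14}
Set B = {1, 4, 5, 9}
Set C = {4, 5, 8, 15}
First, A ∪ B = {1, 2, 4, 5, 9, 14}
Then, (A ∪ B) ∪ C = {1, 2, 4, 5, 8, 9, 14, 15}

{1, 2, 4, 5, 8, 9, 14, 15}


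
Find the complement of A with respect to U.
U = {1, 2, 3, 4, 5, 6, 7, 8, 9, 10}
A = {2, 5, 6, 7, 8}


Universal set U = {1, 2, 3, 4, 5, 6, 7, 8, 9, 10}
Set A = {2, 5, 6, 7, 8}
A' = U \ A = elements in U but not in A
Checking each element of U:
1 (not in A, include), 2 (in A, exclude), 3 (not in A, include), 4 (not in A, include), 5 (in A, exclude), 6 (in A, exclude), 7 (in A, exclude), 8 (in A, exclude), 9 (not in A, include), 10 (not in A, include)
A' = {1, 3, 4, 9, 10}

{1, 3, 4, 9, 10}


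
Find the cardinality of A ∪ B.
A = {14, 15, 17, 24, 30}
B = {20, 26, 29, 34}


Set A = {14, 15, 17, 24, 30}, |A| = 5
Set B = {20, 26, 29, 34}, |B| = 4
A ∩ B = {}, |A ∩ B| = 0
|A ∪ B| = |A| + |B| - |A ∩ B| = 5 + 4 - 0 = 9

9


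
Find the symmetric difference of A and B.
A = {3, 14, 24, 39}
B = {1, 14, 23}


Set A = {3, 14, 24, 39}
Set B = {1, 14, 23}
A △ B = (A \ B) ∪ (B \ A)
Elements in A but not B: {3, 24, 39}
Elements in B but not A: {1, 23}
A △ B = {1, 3, 23, 24, 39}

{1, 3, 23, 24, 39}


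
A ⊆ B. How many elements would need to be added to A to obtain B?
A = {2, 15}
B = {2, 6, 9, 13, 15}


Set A = {2, 15}, |A| = 2
Set B = {2, 6, 9, 13, 15}, |B| = 5
Since A ⊆ B: B \ A = {6, 9, 13}
|B| - |A| = 5 - 2 = 3

3


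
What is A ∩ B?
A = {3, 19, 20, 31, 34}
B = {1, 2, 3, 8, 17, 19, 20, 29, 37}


Set A = {3, 19, 20, 31, 34}
Set B = {1, 2, 3, 8, 17, 19, 20, 29, 37}
A ∩ B includes only elements in both sets.
Check each element of A against B:
3 ✓, 19 ✓, 20 ✓, 31 ✗, 34 ✗
A ∩ B = {3, 19, 20}

{3, 19, 20}


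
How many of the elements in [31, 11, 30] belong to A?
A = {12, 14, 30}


Set A = {12, 14, 30}
Candidates: [31, 11, 30]
Check each candidate:
31 ∉ A, 11 ∉ A, 30 ∈ A
Count of candidates in A: 1

1


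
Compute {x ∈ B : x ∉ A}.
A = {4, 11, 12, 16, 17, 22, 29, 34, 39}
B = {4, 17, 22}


Set A = {4, 11, 12, 16, 17, 22, 29, 34, 39}
Set B = {4, 17, 22}
Check each element of B against A:
4 ∈ A, 17 ∈ A, 22 ∈ A
Elements of B not in A: {}

{}


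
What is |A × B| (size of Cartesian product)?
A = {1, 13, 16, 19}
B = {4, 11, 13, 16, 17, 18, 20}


Set A = {1, 13, 16, 19} has 4 elements.
Set B = {4, 11, 13, 16, 17, 18, 20} has 7 elements.
|A × B| = |A| × |B| = 4 × 7 = 28

28


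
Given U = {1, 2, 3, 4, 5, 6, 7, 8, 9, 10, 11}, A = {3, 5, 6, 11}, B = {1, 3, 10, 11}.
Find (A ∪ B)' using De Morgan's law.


U = {1, 2, 3, 4, 5, 6, 7, 8, 9, 10, 11}
A = {3, 5, 6, 11}, B = {1, 3, 10, 11}
A ∪ B = {1, 3, 5, 6, 10, 11}
(A ∪ B)' = U \ (A ∪ B) = {2, 4, 7, 8, 9}
Verification via A' ∩ B': A' = {1, 2, 4, 7, 8, 9, 10}, B' = {2, 4, 5, 6, 7, 8, 9}
A' ∩ B' = {2, 4, 7, 8, 9} ✓

{2, 4, 7, 8, 9}


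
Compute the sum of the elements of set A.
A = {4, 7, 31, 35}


Set A = {4, 7, 31, 35}
Sum = 4 + 7 + 31 + 35 = 77

77


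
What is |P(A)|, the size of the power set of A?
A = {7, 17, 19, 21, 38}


Set A = {7, 17, 19, 21, 38}
|A| = 5
The power set P(A) contains all subsets of A.
|P(A)| = 2^|A| = 2^5 = 32

32


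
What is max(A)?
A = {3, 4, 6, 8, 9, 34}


Set A = {3, 4, 6, 8, 9, 34}
Elements in ascending order: 3, 4, 6, 8, 9, 34
The largest element is 34.

34


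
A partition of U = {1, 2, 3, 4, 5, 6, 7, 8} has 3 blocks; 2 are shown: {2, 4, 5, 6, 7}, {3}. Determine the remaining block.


U = {1, 2, 3, 4, 5, 6, 7, 8}
Shown blocks: {2, 4, 5, 6, 7}, {3}
A partition's blocks are pairwise disjoint and cover U, so the missing block = U \ (union of shown blocks).
Union of shown blocks: {2, 3, 4, 5, 6, 7}
Missing block = U \ (union) = {1, 8}

{1, 8}


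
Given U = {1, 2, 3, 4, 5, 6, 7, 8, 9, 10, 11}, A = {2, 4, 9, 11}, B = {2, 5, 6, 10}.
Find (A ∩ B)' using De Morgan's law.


U = {1, 2, 3, 4, 5, 6, 7, 8, 9, 10, 11}
A = {2, 4, 9, 11}, B = {2, 5, 6, 10}
A ∩ B = {2}
(A ∩ B)' = U \ (A ∩ B) = {1, 3, 4, 5, 6, 7, 8, 9, 10, 11}
Verification via A' ∪ B': A' = {1, 3, 5, 6, 7, 8, 10}, B' = {1, 3, 4, 7, 8, 9, 11}
A' ∪ B' = {1, 3, 4, 5, 6, 7, 8, 9, 10, 11} ✓

{1, 3, 4, 5, 6, 7, 8, 9, 10, 11}


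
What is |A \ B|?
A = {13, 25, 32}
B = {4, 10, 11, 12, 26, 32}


Set A = {13, 25, 32}
Set B = {4, 10, 11, 12, 26, 32}
A \ B = {13, 25}
|A \ B| = 2

2


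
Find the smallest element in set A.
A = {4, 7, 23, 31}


Set A = {4, 7, 23, 31}
Elements in ascending order: 4, 7, 23, 31
The smallest element is 4.

4


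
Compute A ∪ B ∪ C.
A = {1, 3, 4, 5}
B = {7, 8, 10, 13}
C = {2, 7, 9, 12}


Set A = {1, 3, 4, 5}
Set B = {7, 8, 10, 13}
Set C = {2, 7, 9, 12}
First, A ∪ B = {1, 3, 4, 5, 7, 8, 10, 13}
Then, (A ∪ B) ∪ C = {1, 2, 3, 4, 5, 7, 8, 9, 10, 12, 13}

{1, 2, 3, 4, 5, 7, 8, 9, 10, 12, 13}


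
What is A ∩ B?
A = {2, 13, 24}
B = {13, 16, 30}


Set A = {2, 13, 24}
Set B = {13, 16, 30}
A ∩ B includes only elements in both sets.
Check each element of A against B:
2 ✗, 13 ✓, 24 ✗
A ∩ B = {13}

{13}


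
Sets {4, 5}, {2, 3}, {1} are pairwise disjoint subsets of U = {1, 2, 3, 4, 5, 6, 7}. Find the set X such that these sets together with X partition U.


U = {1, 2, 3, 4, 5, 6, 7}
Shown blocks: {4, 5}, {2, 3}, {1}
A partition's blocks are pairwise disjoint and cover U, so the missing block = U \ (union of shown blocks).
Union of shown blocks: {1, 2, 3, 4, 5}
Missing block = U \ (union) = {6, 7}

{6, 7}


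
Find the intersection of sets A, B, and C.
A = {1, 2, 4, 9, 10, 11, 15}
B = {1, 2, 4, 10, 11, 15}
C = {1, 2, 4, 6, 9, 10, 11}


Set A = {1, 2, 4, 9, 10, 11, 15}
Set B = {1, 2, 4, 10, 11, 15}
Set C = {1, 2, 4, 6, 9, 10, 11}
First, A ∩ B = {1, 2, 4, 10, 11, 15}
Then, (A ∩ B) ∩ C = {1, 2, 4, 10, 11}

{1, 2, 4, 10, 11}


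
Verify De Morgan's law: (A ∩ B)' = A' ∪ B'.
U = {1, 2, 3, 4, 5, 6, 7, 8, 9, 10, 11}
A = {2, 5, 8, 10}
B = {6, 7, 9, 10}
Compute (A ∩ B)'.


U = {1, 2, 3, 4, 5, 6, 7, 8, 9, 10, 11}
A = {2, 5, 8, 10}, B = {6, 7, 9, 10}
A ∩ B = {10}
(A ∩ B)' = U \ (A ∩ B) = {1, 2, 3, 4, 5, 6, 7, 8, 9, 11}
Verification via A' ∪ B': A' = {1, 3, 4, 6, 7, 9, 11}, B' = {1, 2, 3, 4, 5, 8, 11}
A' ∪ B' = {1, 2, 3, 4, 5, 6, 7, 8, 9, 11} ✓

{1, 2, 3, 4, 5, 6, 7, 8, 9, 11}


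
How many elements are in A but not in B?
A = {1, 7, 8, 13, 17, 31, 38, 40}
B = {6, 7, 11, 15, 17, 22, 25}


Set A = {1, 7, 8, 13, 17, 31, 38, 40}
Set B = {6, 7, 11, 15, 17, 22, 25}
A \ B = {1, 8, 13, 31, 38, 40}
|A \ B| = 6

6


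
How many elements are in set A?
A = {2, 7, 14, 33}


Set A = {2, 7, 14, 33}
Listing elements: 2, 7, 14, 33
Counting: 4 elements
|A| = 4

4


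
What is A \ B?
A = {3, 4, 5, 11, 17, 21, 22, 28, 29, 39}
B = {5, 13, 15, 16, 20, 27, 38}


Set A = {3, 4, 5, 11, 17, 21, 22, 28, 29, 39}
Set B = {5, 13, 15, 16, 20, 27, 38}
A \ B includes elements in A that are not in B.
Check each element of A:
3 (not in B, keep), 4 (not in B, keep), 5 (in B, remove), 11 (not in B, keep), 17 (not in B, keep), 21 (not in B, keep), 22 (not in B, keep), 28 (not in B, keep), 29 (not in B, keep), 39 (not in B, keep)
A \ B = {3, 4, 11, 17, 21, 22, 28, 29, 39}

{3, 4, 11, 17, 21, 22, 28, 29, 39}
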